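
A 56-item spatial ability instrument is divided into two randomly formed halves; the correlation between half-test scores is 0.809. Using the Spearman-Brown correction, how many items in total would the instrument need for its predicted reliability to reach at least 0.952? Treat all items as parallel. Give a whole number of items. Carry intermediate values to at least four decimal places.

132

r_full = 2(0.809)/(1 + 0.809) = 0.8944
Solve Spearman-Brown for n: n = 0.952(1 − 0.8944) / [0.8944(1 − 0.952)] = 2.3417
Required items = 2.3417 × 56 = 131.14, so 132 items.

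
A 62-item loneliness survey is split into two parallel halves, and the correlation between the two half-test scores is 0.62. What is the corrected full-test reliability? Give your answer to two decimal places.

0.77

r_full = 2r_hh / (1 + r_hh) = 2 × 0.62 / (1 + 0.62)
r_full = 1.2400 / 1.6200 ≈ 0.7654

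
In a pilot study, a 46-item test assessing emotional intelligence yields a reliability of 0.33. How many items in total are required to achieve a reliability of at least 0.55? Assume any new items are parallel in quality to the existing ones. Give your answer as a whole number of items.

n = 0.55 × (1 − 0.33) / [ 0.33 × (1 − 0.55) ]
  = 0.3685 / 0.1485 = 2.4815
2.4815 × 46 = 114.15 → 115 items

115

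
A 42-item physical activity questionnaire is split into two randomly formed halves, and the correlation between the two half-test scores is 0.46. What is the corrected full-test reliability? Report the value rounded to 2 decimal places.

Each half is half the length of the full test, so the full test is n = 2 times a half.
r_full = 2(0.46) / (1 + 0.46)
       = 0.9200 / 1.4600 = 0.6301

0.63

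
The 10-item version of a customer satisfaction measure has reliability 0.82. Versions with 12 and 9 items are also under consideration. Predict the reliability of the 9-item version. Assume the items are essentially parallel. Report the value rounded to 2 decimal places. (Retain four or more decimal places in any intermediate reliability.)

0.80

The 12-item form is not needed; work directly from the 10-item form with n = 9/10 = 0.9000.
r_{9} = n·r / (1 + (n − 1)·r) = 0.7380 / 0.9180 ≈ 0.8039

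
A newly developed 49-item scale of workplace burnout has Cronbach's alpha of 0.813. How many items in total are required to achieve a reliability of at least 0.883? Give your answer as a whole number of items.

Spearman-Brown solved for the length factor n:
n = r_target (1 − r_old) / [ r_old (1 − r_target) ]
n = 0.883(1 − 0.813) / [0.813(1 − 0.883)]
  = 0.165121 / 0.095121 = 1.7359
1.7359 × 49 = 85.06 → 86 items

86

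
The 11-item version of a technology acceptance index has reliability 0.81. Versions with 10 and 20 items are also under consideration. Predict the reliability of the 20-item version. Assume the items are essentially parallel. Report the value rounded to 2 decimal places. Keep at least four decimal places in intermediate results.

Only the ratio of lengths matters: n = 20/11 = 1.8182
r_{20} = n·r / (1 + (n − 1)·r) = 1.4727 / 1.6627 ≈ 0.8857

0.89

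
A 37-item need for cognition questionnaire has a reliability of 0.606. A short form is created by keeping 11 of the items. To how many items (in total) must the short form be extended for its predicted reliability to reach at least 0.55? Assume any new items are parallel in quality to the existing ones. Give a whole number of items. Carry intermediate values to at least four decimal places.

30

First, r for the 11-item form: n = 11/37 = 0.2973, so r_11 = 0.2973·0.606/(1 + (0.2973 − 1)·0.606) = 0.3138
Then solve for n' with r_old = 0.3138, r_target = 0.55: n' = 0.55(1 − 0.3138)/[0.3138(1 − 0.55)] = 2.6727
Total items = 2.6727 × 11 = 29.40, rounded up to 30.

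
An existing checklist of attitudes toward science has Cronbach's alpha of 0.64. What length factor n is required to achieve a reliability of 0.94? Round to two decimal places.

Rearranging the Spearman-Brown formula for n,
n = r_target (1 − r_old) / [ r_old (1 − r_target) ]
n = 0.94 × (1 − 0.64) / [ 0.64 × (1 − 0.94) ]
n = 0.3384 / 0.0384 ≈ 8.8125

8.81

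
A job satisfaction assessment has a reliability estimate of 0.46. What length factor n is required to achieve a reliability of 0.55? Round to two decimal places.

Rearranging the Spearman-Brown formula for n,
n = r_target (1 − r_old) / [ r_old (1 − r_target) ]
n = [0.55 × 0.54] / [0.46 × 0.45]
n = 0.2970 / 0.2070 ≈ 1.4348

1.43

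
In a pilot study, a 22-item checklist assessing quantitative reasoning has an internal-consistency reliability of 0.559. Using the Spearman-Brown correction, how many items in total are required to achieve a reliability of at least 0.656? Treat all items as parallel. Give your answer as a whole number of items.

34

n = [0.656 × 0.441] / [0.559 × 0.344]
  = 0.289296 / 0.192296 = 1.5044
1.5044 × 22 = 33.10 → 34 items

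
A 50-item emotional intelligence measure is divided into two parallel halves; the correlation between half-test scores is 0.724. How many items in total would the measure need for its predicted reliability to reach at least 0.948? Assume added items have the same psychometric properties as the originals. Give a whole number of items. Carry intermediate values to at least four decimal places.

174

Corrected full-test reliability: r_full = 2 × 0.724 / (1 + 0.724) ≈ 0.8399
n = r_tgt(1 − r_full) / [r_full(1 − r_tgt)] = 0.948 × 0.1601 / (0.8399 × 0.052) ≈ 3.4751
Items = 3.4751 × 50 ≈ 173.75 → 174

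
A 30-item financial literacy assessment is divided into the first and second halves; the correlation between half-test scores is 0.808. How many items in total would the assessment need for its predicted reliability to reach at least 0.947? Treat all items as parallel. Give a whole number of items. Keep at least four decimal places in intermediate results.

64

r_full = 2(0.808)/(1 + 0.808) = 0.8938
Solve Spearman-Brown for n: n = 0.947(1 − 0.8938) / [0.8938(1 − 0.947)] = 2.1230
Items = 2.1230 × 30 ≈ 63.69 → 64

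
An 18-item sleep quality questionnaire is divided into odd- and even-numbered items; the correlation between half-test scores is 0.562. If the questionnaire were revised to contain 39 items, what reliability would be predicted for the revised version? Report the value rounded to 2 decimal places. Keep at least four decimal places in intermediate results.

First correct the split-half correlation to full-test reliability: r_full = 2 × 0.562 / (1 + 0.562) ≈ 0.7196
Length factor from 18 to 39 items: n = 39/18 = 2.1667
r_new = n·r_full / (1 + (n − 1)·r_full) = 1.5592 / 1.8396 ≈ 0.8476

0.85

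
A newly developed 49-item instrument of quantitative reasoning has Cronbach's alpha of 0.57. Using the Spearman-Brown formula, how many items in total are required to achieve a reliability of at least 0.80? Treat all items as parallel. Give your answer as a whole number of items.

148

Spearman-Brown solved for the length factor n:
n = r*(1 − r) / [ r (1 − r*) ]
n = [0.80 × 0.43] / [0.57 × 0.20]
n = 0.3440 / 0.1140 ≈ 3.0175
3.0175 × 49 = 147.86 → 148 items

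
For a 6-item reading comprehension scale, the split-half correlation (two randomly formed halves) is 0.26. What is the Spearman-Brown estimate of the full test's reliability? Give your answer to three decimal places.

r_full = 2r_hh / (1 + r_hh) = 2 × 0.26 / (1 + 0.26)
r_full = 0.5200 / 1.2600 ≈ 0.4127

0.413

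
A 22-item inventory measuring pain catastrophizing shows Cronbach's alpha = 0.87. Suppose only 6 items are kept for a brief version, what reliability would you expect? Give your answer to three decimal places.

Length ratio n = 6/22 = 0.2727
r_new = (0.2727 × 0.87) / (1 + (0.2727 − 1) × 0.87)
     = 0.2372 / 0.3672 = 0.6460

0.646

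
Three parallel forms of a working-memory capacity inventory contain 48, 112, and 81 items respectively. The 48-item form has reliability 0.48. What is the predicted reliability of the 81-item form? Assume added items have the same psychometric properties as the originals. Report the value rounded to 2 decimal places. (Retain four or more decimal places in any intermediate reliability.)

The 112-item form is not needed; work directly from the 48-item form with n = 81/48 = 1.6875.
r_{81} = n·r / (1 + (n − 1)·r) = 0.8100 / 1.3300 ≈ 0.6090

0.61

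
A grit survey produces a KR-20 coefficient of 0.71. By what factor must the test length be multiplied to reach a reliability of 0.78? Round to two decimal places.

1.45

n = [0.78 × 0.29] / [0.71 × 0.22]
  = 0.2262 / 0.1562 = 1.4481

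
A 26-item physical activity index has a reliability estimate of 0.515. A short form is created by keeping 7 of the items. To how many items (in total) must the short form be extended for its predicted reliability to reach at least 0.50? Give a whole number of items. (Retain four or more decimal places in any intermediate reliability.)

First, r for the 7-item form: n = 7/26 = 0.2692, so r_7 = 0.2692·0.515/(1 + (0.2692 − 1)·0.515) = 0.2223
Then solve for n' with r_old = 0.2223, r_target = 0.50: n' = 0.50(1 − 0.2223)/[0.2223(1 − 0.50)] = 3.4984
Total items = 3.4984 × 7 = 24.49, rounded up to 25.

25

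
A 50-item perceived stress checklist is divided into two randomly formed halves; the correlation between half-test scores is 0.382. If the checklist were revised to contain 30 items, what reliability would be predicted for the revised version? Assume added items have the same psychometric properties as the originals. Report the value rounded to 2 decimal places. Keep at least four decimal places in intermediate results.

Full-test reliability from the split-half r: r_full = 2(0.382)/(1 + 0.382) = 0.5528
Then adjust to 30 items: n = 30/50 = 0.6000
r_new = n·r_full / (1 + (n − 1)·r_full) = 0.3317 / 0.7789 ≈ 0.4259

0.43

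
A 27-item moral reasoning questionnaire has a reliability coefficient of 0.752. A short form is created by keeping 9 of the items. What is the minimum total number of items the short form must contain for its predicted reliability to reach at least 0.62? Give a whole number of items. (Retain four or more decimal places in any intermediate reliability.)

First, r for the 9-item form: n = 9/27 = 0.3333, so r_9 = 0.3333·0.752/(1 + (0.3333 − 1)·0.752) = 0.5026
Length factor from the short form to reach 0.62: n' = 0.62(1 − 0.5026) / [0.5026(1 − 0.62)] ≈ 1.6147
Total items = 1.6147 × 9 = 14.53, rounded up to 15.

15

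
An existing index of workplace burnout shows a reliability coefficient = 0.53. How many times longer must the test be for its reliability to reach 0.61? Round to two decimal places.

1.39

Invert Spearman-Brown to solve for n:
n = r*(1 − r) / [ r (1 − r*) ]
n = 0.61 × (1 − 0.53) / [ 0.53 × (1 − 0.61) ]
  = 0.2867 / 0.2067 = 1.3870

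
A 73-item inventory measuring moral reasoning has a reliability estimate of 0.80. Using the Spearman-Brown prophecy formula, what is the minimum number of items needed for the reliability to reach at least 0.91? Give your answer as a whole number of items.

n = [0.91 × 0.20] / [0.80 × 0.09]
  = 0.1820 / 0.0720 = 2.5278
So the test needs 2.5278 × 73 ≈ 184.53 items; rounding up, 185.

185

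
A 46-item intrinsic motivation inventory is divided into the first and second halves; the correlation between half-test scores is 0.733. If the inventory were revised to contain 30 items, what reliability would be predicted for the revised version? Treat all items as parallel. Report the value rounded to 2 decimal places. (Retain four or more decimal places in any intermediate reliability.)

Full-test reliability from the split-half r: r_full = 2(0.733)/(1 + 0.733) = 0.8459
Length factor from 46 to 30 items: n = 30/46 = 0.6522
r_new = n·r_full / (1 + (n − 1)·r_full) = 0.5517 / 0.7058 ≈ 0.7817

0.78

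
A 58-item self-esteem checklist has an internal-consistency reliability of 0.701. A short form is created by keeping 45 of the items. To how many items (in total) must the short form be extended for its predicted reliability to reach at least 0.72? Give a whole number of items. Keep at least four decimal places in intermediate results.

64

Short-form reliability: n = 45/58 = 0.7759; r_45 = n·r/(1+(n−1)r) ≈ 0.6453
Then solve for n' with r_old = 0.6453, r_target = 0.72: n' = 0.72(1 − 0.6453)/[0.6453(1 − 0.72)] = 1.4134
Items = 1.4134 × 45 ≈ 63.60 → 64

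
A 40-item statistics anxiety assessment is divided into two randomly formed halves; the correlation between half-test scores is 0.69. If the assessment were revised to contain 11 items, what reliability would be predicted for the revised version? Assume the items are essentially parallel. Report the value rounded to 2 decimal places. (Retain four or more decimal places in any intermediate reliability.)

0.55

Full-test reliability from the split-half r: r_full = 2(0.69)/(1 + 0.69) = 0.8166
Then adjust to 11 items: n = 11/40 = 0.2750
r_new = n·r_full / (1 + (n − 1)·r_full) = 0.2246 / 0.4080 ≈ 0.5505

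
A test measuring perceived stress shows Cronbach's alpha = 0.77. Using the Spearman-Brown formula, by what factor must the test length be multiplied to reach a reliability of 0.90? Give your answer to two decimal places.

n = [0.90 × 0.23] / [0.77 × 0.10]
  = 0.2070 / 0.0770 = 2.6883

2.69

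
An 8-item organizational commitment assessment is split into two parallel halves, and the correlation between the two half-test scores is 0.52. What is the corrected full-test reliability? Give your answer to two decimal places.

Apply the Spearman-Brown correction with n = 2:
r_full = 2(0.52) / (1 + 0.52)
r_full = 1.0400 / 1.5200 ≈ 0.6842

0.68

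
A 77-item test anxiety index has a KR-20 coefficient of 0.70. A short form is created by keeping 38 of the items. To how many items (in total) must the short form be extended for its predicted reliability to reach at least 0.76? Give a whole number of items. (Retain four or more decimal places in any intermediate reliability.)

105

Short-form reliability: n = 38/77 = 0.4935; r_38 = n·r/(1+(n−1)r) ≈ 0.5352
Then solve for n' with r_old = 0.5352, r_target = 0.76: n' = 0.76(1 − 0.5352)/[0.5352(1 − 0.76)] = 2.7501
Total items = 2.7501 × 38 = 104.50, rounded up to 105.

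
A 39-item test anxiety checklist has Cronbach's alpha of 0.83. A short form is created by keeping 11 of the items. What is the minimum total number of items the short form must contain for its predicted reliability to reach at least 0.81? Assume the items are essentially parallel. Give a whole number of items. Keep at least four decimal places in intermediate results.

First, r for the 11-item form: n = 11/39 = 0.2821, so r_11 = 0.2821·0.83/(1 + (0.2821 − 1)·0.83) = 0.5794
Length factor from the short form to reach 0.81: n' = 0.81(1 − 0.5794) / [0.5794(1 − 0.81)] ≈ 3.0947
Items = 3.0947 × 11 ≈ 34.04 → 35

35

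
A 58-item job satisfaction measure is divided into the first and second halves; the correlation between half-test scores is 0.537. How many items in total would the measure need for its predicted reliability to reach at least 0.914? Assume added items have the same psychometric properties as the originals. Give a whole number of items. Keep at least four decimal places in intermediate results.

266

r_full = 2(0.537)/(1 + 0.537) = 0.6988
Solve Spearman-Brown for n: n = 0.914(1 − 0.6988) / [0.6988(1 − 0.914)] = 4.5809
Items = 4.5809 × 58 ≈ 265.69 → 266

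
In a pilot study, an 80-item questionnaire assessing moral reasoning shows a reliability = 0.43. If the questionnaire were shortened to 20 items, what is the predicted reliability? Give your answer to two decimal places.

0.16

Length ratio n = 20/80 = 0.25
r_new = (0.25 × 0.43) / (1 + (0.25 − 1) × 0.43)
r_new = 0.1075 / 0.6775 ≈ 0.1587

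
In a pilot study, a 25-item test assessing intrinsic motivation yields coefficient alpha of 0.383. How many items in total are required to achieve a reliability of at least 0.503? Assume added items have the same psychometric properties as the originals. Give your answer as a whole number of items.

41

n = 0.503(1 − 0.383) / [0.383(1 − 0.503)]
  = 0.310351 / 0.190351 = 1.6304
So the test needs 1.6304 × 25 ≈ 40.76 items; rounding up, 41.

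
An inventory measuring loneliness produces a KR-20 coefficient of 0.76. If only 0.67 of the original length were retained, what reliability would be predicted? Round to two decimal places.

r_new = (0.67 × 0.76) / (1 + (0.67 − 1) × 0.76)
r_new = 0.5092 / 0.7492 ≈ 0.6797

0.68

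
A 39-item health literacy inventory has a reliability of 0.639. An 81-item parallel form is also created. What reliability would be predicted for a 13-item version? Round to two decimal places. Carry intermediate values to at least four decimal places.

Only the ratio of lengths matters: n = 13/39 = 0.3333
r_{13} = n·r / (1 + (n − 1)·r) = 0.2130 / 0.5740 ≈ 0.3711

0.37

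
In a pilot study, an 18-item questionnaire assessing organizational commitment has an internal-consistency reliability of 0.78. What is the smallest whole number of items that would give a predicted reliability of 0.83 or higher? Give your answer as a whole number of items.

n = 0.83(1 − 0.78) / [0.78(1 − 0.83)]
n = 0.1826 / 0.1326 ≈ 1.3771
1.3771 × 18 = 24.79 → 25 items

25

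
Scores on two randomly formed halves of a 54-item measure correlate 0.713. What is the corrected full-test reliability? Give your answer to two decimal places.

0.83

r_full = 2(0.713) / (1 + 0.713)
       = 1.4260 / 1.7130 = 0.8325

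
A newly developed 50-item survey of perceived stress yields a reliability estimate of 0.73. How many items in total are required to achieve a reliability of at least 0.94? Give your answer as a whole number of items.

290

Invert Spearman-Brown to solve for n:
n = r*(1 − r) / [ r (1 − r*) ]
n = [0.94 × 0.27] / [0.73 × 0.06]
n = 0.2538 / 0.0438 ≈ 5.7945
5.7945 × 50 = 289.73 → 290 items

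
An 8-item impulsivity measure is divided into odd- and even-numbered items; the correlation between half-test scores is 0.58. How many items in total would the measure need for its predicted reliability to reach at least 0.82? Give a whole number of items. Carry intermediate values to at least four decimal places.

Corrected full-test reliability: r_full = 2 × 0.58 / (1 + 0.58) ≈ 0.7342
n = r_tgt(1 − r_full) / [r_full(1 − r_tgt)] = 0.82 × 0.2658 / (0.7342 × 0.18) ≈ 1.6492
Required items = 1.6492 × 8 = 13.19, so 14 items.

14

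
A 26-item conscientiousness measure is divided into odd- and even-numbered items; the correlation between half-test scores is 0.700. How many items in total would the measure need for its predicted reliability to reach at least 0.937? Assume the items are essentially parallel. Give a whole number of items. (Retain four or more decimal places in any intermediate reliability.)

Corrected full-test reliability: r_full = 2 × 0.700 / (1 + 0.700) ≈ 0.8235
n = r_tgt(1 − r_full) / [r_full(1 − r_tgt)] = 0.937 × 0.1765 / (0.8235 × 0.063) ≈ 3.1877
Required items = 3.1877 × 26 = 82.88, so 83 items.

83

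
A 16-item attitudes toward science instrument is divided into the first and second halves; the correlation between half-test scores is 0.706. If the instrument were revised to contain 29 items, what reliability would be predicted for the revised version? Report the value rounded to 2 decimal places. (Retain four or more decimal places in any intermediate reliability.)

0.90

Full-test reliability from the split-half r: r_full = 2(0.706)/(1 + 0.706) = 0.8277
Then adjust to 29 items: n = 29/16 = 1.8125
r_new = n·r_full / (1 + (n − 1)·r_full) = 1.5002 / 1.6725 ≈ 0.8970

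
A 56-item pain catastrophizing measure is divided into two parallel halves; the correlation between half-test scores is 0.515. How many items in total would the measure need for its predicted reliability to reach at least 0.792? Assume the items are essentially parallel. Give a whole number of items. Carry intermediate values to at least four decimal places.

101

r_full = 2(0.515)/(1 + 0.515) = 0.6799
Solve Spearman-Brown for n: n = 0.792(1 − 0.6799) / [0.6799(1 − 0.792)] = 1.7927
Required items = 1.7927 × 56 = 100.39, so 101 items.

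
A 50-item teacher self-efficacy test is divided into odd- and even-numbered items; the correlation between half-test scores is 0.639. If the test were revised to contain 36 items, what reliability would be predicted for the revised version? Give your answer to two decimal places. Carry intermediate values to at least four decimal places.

Spearman-Brown correction (n = 2): r_full = 2·0.639/(1 + 0.639) = 0.7797
Length factor from 50 to 36 items: n = 36/50 = 0.7200
r_new = n·r_full / (1 + (n − 1)·r_full) = 0.5614 / 0.7817 ≈ 0.7182

0.72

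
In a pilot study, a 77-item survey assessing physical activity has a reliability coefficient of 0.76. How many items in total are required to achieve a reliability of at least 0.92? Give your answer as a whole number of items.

n = 0.92(1 − 0.76) / [0.76(1 − 0.92)]
  = 0.2208 / 0.0608 = 3.6316
3.6316 × 77 = 279.63 → 280 items

280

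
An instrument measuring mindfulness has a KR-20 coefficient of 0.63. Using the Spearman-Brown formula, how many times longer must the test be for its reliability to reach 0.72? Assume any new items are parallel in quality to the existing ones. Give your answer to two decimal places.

Rearranging the Spearman-Brown formula for n,
n = r*(1 − r) / [ r (1 − r*) ]
n = [0.72 × 0.37] / [0.63 × 0.28]
n = 0.2664 / 0.1764 ≈ 1.5102

1.51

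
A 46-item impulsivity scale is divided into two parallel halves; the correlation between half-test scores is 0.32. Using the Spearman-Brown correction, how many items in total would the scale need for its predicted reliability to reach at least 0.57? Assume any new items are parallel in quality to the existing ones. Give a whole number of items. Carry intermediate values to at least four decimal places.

Corrected full-test reliability: r_full = 2 × 0.32 / (1 + 0.32) ≈ 0.4848
Solve Spearman-Brown for n: n = 0.57(1 − 0.4848) / [0.4848(1 − 0.57)] = 1.4087
Items = 1.4087 × 46 ≈ 64.80 → 65

65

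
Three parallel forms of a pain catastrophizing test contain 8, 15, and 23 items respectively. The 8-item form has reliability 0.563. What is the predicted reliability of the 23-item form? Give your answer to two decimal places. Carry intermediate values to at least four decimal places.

0.79

The 15-item form is not needed; work directly from the 8-item form with n = 23/8 = 2.8750.
r_{23} = n·r / (1 + (n − 1)·r) = 1.6186 / 2.0556 ≈ 0.7874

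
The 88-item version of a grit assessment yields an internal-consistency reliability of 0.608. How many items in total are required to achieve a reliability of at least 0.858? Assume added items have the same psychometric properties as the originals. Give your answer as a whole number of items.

n = 0.858 × (1 − 0.608) / [ 0.608 × (1 − 0.858) ]
  = 0.336336 / 0.086336 = 3.8957
Items needed = n × 88 = 3.8957 × 88 ≈ 342.82 → round up to 343

343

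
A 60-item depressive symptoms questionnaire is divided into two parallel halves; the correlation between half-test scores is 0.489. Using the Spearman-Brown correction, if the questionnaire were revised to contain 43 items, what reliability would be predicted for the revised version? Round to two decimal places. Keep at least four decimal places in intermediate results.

0.58

Full-test reliability from the split-half r: r_full = 2(0.489)/(1 + 0.489) = 0.6568
Length factor from 60 to 43 items: n = 43/60 = 0.7167
r_new = n·r_full / (1 + (n − 1)·r_full) = 0.4707 / 0.8139 ≈ 0.5783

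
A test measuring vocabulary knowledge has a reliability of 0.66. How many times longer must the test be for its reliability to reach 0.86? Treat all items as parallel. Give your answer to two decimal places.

n = [0.86 × 0.34] / [0.66 × 0.14]
n = 0.2924 / 0.0924 ≈ 3.1645

3.16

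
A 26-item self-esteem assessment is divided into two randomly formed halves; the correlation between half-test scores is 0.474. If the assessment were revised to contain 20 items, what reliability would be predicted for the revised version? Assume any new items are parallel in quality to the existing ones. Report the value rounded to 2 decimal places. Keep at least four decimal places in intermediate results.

Full-test reliability from the split-half r: r_full = 2(0.474)/(1 + 0.474) = 0.6431
Length factor from 26 to 20 items: n = 20/26 = 0.7692
r_new = n·r_full / (1 + (n − 1)·r_full) = 0.4947 / 0.8516 ≈ 0.5809

0.58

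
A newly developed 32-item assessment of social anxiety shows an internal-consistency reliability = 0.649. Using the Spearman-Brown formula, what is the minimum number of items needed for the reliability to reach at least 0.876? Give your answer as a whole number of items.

Rearranging the Spearman-Brown formula for n,
n = r_target (1 − r_old) / [ r_old (1 − r_target) ]
n = [0.876 × 0.351] / [0.649 × 0.124]
n = 0.307476 / 0.080476 ≈ 3.8207
So the test needs 3.8207 × 32 ≈ 122.26 items; rounding up, 123.

123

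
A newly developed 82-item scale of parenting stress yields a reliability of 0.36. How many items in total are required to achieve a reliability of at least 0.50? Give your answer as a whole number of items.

146

n = [0.50 × 0.64] / [0.36 × 0.50]
  = 0.3200 / 0.1800 = 1.7778
1.7778 × 82 = 145.78 → 146 items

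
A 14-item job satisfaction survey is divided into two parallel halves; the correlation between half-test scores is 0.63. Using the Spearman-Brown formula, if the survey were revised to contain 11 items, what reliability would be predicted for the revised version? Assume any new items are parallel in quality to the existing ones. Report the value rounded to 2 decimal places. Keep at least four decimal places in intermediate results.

0.73

First correct the split-half correlation to full-test reliability: r_full = 2 × 0.63 / (1 + 0.63) ≈ 0.7730
Length factor from 14 to 11 items: n = 11/14 = 0.7857
r_new = n·r_full / (1 + (n − 1)·r_full) = 0.6073 / 0.8343 ≈ 0.7279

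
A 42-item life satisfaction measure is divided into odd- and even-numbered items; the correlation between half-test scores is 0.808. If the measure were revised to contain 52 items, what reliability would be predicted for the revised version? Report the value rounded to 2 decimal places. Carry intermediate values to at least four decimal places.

0.91

First correct the split-half correlation to full-test reliability: r_full = 2 × 0.808 / (1 + 0.808) ≈ 0.8938
Then adjust to 52 items: n = 52/42 = 1.2381
r_new = n·r_full / (1 + (n − 1)·r_full) = 1.1066 / 1.2128 ≈ 0.9124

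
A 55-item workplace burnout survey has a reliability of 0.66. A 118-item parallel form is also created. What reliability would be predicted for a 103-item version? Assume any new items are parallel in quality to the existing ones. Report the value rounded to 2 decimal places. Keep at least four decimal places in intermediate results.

0.78

The 118-item form is not needed; work directly from the 55-item form with n = 103/55 = 1.8727.
r_{103} = n·r / (1 + (n − 1)·r) = 1.2360 / 1.5760 ≈ 0.7843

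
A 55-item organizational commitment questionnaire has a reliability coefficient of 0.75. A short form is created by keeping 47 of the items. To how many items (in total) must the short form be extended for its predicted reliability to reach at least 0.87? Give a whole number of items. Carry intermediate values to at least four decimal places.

Short-form reliability: n = 47/55 = 0.8545; r_47 = n·r/(1+(n−1)r) ≈ 0.7194
Then solve for n' with r_old = 0.7194, r_target = 0.87: n' = 0.87(1 − 0.7194)/[0.7194(1 − 0.87)] = 2.6103
Total items = 2.6103 × 47 = 122.68, rounded up to 123.

123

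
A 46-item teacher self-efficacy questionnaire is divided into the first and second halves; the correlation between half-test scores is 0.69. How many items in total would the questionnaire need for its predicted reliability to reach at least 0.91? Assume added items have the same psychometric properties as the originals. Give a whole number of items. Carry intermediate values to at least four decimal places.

105

r_full = 2(0.69)/(1 + 0.69) = 0.8166
n = r_tgt(1 − r_full) / [r_full(1 − r_tgt)] = 0.91 × 0.1834 / (0.8166 × 0.09) ≈ 2.2709
Required items = 2.2709 × 46 = 104.46, so 105 items.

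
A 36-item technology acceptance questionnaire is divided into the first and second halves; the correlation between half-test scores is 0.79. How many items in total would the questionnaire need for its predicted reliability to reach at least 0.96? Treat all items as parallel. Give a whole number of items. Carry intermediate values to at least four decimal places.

r_full = 2(0.79)/(1 + 0.79) = 0.8827
n = r_tgt(1 − r_full) / [r_full(1 − r_tgt)] = 0.96 × 0.1173 / (0.8827 × 0.04) ≈ 3.1893
Items = 3.1893 × 36 ≈ 114.81 → 115

115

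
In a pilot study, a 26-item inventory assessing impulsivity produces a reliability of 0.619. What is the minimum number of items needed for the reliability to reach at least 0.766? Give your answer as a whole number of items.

n = 0.766(1 − 0.619) / [0.619(1 − 0.766)]
n = 0.291846 / 0.144846 ≈ 2.0149
2.0149 × 26 = 52.39 → 53 items

53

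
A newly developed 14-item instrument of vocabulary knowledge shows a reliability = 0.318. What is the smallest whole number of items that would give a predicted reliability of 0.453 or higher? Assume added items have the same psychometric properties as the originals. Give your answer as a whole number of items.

25

n = [0.453 × 0.682] / [0.318 × 0.547]
n = 0.308946 / 0.173946 ≈ 1.7761
So the test needs 1.7761 × 14 ≈ 24.87 items; rounding up, 25.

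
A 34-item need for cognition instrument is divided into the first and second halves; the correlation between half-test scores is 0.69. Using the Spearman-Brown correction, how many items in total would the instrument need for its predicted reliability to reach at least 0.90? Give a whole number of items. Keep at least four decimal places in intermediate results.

r_full = 2(0.69)/(1 + 0.69) = 0.8166
n = r_tgt(1 − r_full) / [r_full(1 − r_tgt)] = 0.90 × 0.1834 / (0.8166 × 0.10) ≈ 2.0213
Required items = 2.0213 × 34 = 68.72, so 69 items.

69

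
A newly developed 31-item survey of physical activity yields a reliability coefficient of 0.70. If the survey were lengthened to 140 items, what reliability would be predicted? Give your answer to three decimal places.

The new length is 140/31 = 4.5161 times the old.
r_new = 4.5161·0.70 / [1 + (4.5161 − 1)·0.70]
     = 3.1613 / 3.4613 = 0.9133

0.913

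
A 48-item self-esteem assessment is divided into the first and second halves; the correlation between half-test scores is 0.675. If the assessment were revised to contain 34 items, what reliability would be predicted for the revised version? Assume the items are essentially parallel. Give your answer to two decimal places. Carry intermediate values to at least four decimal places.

Full-test reliability from the split-half r: r_full = 2(0.675)/(1 + 0.675) = 0.8060
Then adjust to 34 items: n = 34/48 = 0.7083
r_new = n·r_full / (1 + (n − 1)·r_full) = 0.5709 / 0.7649 ≈ 0.7464

0.75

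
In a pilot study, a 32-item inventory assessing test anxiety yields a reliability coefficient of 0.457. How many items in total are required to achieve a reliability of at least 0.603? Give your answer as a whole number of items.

58

Invert Spearman-Brown to solve for n:
n = r*(1 − r) / [ r (1 − r*) ]
n = [0.603 × 0.543] / [0.457 × 0.397]
n = 0.327429 / 0.181429 ≈ 1.8047
Items needed = n × 32 = 1.8047 × 32 ≈ 57.75 → round up to 58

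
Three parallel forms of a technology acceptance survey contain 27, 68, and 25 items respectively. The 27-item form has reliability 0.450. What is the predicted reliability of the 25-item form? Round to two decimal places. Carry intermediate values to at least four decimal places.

The 68-item form is not needed; work directly from the 27-item form with n = 25/27 = 0.9259.
r_{25} = n·r / (1 + (n − 1)·r) = 0.4167 / 0.9667 ≈ 0.4311

0.43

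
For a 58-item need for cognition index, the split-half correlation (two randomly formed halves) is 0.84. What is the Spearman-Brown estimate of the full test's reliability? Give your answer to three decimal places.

0.913

The full test is twice the length of either half (n = 2).
r_full = 2(0.84) / (1 + 0.84)
r_full = 1.6800 / 1.8400 ≈ 0.9130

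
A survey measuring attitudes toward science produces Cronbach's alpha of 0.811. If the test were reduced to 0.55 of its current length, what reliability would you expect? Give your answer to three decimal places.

By Spearman-Brown, r_new = n r / (1 + (n − 1) r).
r_new = (0.55 × 0.811) / (1 + (0.55 − 1) × 0.811)
r_new = 0.4461 / 0.6351 ≈ 0.7024

0.702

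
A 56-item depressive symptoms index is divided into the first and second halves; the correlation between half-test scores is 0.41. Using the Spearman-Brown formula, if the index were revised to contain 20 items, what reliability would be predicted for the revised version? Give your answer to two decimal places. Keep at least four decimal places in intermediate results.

0.33

Full-test reliability from the split-half r: r_full = 2(0.41)/(1 + 0.41) = 0.5816
Length factor from 56 to 20 items: n = 20/56 = 0.3571
r_new = n·r_full / (1 + (n − 1)·r_full) = 0.2077 / 0.6261 ≈ 0.3317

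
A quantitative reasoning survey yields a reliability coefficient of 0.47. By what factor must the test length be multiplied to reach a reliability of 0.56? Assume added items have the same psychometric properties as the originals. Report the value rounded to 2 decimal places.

Spearman-Brown solved for the length factor n:
n = r*(1 − r) / [ r (1 − r*) ]
n = 0.56(1 − 0.47) / [0.47(1 − 0.56)]
n = 0.2968 / 0.2068 ≈ 1.4352

1.44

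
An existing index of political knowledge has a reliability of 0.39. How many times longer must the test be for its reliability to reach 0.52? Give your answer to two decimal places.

Invert Spearman-Brown to solve for n:
n = r*(1 − r) / [ r (1 − r*) ]
n = 0.52 × (1 − 0.39) / [ 0.39 × (1 − 0.52) ]
n = 0.3172 / 0.1872 ≈ 1.6944

1.69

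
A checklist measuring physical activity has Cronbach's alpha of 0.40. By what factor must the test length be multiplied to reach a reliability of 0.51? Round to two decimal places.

1.56

Rearranging the Spearman-Brown formula for n,
n = r_target (1 − r_old) / [ r_old (1 − r_target) ]
n = 0.51 × (1 − 0.40) / [ 0.40 × (1 − 0.51) ]
  = 0.3060 / 0.1960 = 1.5612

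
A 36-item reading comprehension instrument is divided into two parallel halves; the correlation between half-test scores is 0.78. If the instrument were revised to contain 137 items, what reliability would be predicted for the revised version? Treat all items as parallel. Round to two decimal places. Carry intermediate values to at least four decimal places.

0.96

First correct the split-half correlation to full-test reliability: r_full = 2 × 0.78 / (1 + 0.78) ≈ 0.8764
Then adjust to 137 items: n = 137/36 = 3.8056
r_new = n·r_full / (1 + (n − 1)·r_full) = 3.3352 / 3.4588 ≈ 0.9643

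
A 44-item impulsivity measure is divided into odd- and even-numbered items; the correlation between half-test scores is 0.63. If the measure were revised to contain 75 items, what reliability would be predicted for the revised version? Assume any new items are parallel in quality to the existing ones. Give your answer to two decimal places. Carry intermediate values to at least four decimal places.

0.85

Full-test reliability from the split-half r: r_full = 2(0.63)/(1 + 0.63) = 0.7730
Length factor from 44 to 75 items: n = 75/44 = 1.7045
r_new = n·r_full / (1 + (n − 1)·r_full) = 1.3176 / 1.5446 ≈ 0.8530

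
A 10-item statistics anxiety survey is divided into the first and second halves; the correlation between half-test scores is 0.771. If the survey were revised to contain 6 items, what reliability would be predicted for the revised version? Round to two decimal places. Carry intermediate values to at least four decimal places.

0.80

First correct the split-half correlation to full-test reliability: r_full = 2 × 0.771 / (1 + 0.771) ≈ 0.8707
Length factor from 10 to 6 items: n = 6/10 = 0.6000
r_new = n·r_full / (1 + (n − 1)·r_full) = 0.5224 / 0.6517 ≈ 0.8016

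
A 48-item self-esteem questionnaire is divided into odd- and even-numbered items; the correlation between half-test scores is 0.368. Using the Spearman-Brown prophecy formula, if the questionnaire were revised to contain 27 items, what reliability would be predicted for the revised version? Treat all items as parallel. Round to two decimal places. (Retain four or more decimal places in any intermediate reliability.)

0.40

Spearman-Brown correction (n = 2): r_full = 2·0.368/(1 + 0.368) = 0.5380
Then adjust to 27 items: n = 27/48 = 0.5625
r_new = n·r_full / (1 + (n − 1)·r_full) = 0.3026 / 0.7646 ≈ 0.3958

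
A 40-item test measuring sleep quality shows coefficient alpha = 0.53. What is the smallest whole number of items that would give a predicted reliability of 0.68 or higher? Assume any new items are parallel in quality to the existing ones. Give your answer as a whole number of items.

n = [0.68 × 0.47] / [0.53 × 0.32]
  = 0.3196 / 0.1696 = 1.8844
So the test needs 1.8844 × 40 ≈ 75.38 items; rounding up, 76.

76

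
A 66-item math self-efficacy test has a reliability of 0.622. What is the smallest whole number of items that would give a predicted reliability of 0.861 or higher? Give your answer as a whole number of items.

249

n = 0.861 × (1 − 0.622) / [ 0.622 × (1 − 0.861) ]
n = 0.325458 / 0.086458 ≈ 3.7643
So the test needs 3.7643 × 66 ≈ 248.44 items; rounding up, 249.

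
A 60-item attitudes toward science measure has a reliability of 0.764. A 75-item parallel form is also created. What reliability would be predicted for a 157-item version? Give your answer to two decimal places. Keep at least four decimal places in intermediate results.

0.89

The 75-item form is not needed; work directly from the 60-item form with n = 157/60 = 2.6167.
r_{157} = n·r / (1 + (n − 1)·r) = 1.9992 / 2.2352 ≈ 0.8944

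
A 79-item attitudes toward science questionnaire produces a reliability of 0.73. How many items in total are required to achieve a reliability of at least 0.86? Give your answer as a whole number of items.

Spearman-Brown solved for the length factor n:
n = r_target (1 − r_old) / [ r_old (1 − r_target) ]
n = [0.86 × 0.27] / [0.73 × 0.14]
  = 0.2322 / 0.1022 = 2.2720
So the test needs 2.2720 × 79 ≈ 179.49 items; rounding up, 180.

180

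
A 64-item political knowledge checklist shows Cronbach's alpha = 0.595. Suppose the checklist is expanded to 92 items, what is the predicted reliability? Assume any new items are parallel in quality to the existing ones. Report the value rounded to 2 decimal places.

0.68

n = 92/64 = 1.4375
r_new = 1.4375·0.595 / [1 + (1.4375 − 1)·0.595]
     = 0.8553 / 1.2603 = 0.6786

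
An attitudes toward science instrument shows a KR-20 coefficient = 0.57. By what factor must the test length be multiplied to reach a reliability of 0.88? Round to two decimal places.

n = 0.88 × (1 − 0.57) / [ 0.57 × (1 − 0.88) ]
n = 0.3784 / 0.0684 ≈ 5.5322

5.53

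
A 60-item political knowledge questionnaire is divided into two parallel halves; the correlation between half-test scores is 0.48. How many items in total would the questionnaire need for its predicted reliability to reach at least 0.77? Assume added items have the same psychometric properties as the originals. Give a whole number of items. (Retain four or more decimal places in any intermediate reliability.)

Corrected full-test reliability: r_full = 2 × 0.48 / (1 + 0.48) ≈ 0.6486
Solve Spearman-Brown for n: n = 0.77(1 − 0.6486) / [0.6486(1 − 0.77)] = 1.8138
Items = 1.8138 × 60 ≈ 108.83 → 109

109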